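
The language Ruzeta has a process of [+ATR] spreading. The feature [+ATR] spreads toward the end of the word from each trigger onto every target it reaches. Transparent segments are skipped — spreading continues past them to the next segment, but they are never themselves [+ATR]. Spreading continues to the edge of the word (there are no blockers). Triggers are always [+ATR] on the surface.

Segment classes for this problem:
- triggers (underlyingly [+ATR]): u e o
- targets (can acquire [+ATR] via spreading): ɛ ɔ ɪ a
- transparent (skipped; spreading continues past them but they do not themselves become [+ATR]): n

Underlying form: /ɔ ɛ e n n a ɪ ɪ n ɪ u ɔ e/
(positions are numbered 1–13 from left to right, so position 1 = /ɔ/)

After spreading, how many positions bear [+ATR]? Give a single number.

8

From /e/ at 3 rightward: 4 /n/ transparent; 5 /n/ transparent; 6 /a/ → [+ATR]; 7 /ɪ/ → [+ATR]; 8 /ɪ/ → [+ATR]; 9 /n/ transparent; 10 /ɪ/ → [+ATR]; 11 /u/ is itself a trigger — this domain ends here.
From /u/ at 11 rightward: 12 /ɔ/ → [+ATR]; 13 /e/ is itself a trigger — this domain ends here.
From /e/ at 13 rightward: word edge.
Targets with no active source: positions 1 2 stay [-ATR].
[+ATR] positions on the surface: 3 6 7 8 10 11 12 13.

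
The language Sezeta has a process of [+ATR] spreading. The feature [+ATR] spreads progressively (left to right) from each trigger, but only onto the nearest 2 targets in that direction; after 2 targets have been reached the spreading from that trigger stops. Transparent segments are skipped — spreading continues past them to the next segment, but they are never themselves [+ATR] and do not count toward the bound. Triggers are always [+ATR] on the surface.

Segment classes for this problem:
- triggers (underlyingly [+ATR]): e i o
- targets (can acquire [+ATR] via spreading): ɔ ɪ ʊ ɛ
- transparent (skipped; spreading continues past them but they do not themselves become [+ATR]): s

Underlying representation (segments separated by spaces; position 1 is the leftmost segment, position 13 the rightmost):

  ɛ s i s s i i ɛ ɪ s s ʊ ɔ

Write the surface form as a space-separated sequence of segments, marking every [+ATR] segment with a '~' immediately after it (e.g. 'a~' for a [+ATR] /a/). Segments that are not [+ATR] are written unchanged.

From /i/ at 3 rightward: 4 /s/ transparent; 5 /s/ transparent; 6 /i/ is itself a trigger — this domain ends here.
From /i/ at 6 rightward: 7 /i/ is itself a trigger — this domain ends here.
From /i/ at 7 rightward: 8 /ɛ/ → [+ATR]; 9 /ɪ/ → [+ATR]; bound reached.
Targets with no active source: positions 1 12 13 stay [-ATR].
[+ATR] positions on the surface: 3 6 7 8 9.

ɛ s i~ s s i~ i~ ɛ~ ɪ~ s s ʊ ɔ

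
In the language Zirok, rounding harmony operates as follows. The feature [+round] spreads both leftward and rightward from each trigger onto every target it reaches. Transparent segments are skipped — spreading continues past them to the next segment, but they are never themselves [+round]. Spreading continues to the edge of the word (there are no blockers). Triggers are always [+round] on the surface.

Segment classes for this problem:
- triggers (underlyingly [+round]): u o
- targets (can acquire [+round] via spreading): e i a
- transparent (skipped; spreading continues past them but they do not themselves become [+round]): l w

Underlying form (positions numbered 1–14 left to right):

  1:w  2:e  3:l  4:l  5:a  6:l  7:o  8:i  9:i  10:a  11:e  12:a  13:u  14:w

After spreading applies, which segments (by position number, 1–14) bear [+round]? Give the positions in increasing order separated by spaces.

From /o/ at 7 rightward: 8 /i/ → [+round]; 9 /i/ → [+round]; 10 /a/ → [+round]; 11 /e/ → [+round]; 12 /a/ → [+round]; 13 /u/ is itself a trigger — this domain ends here.
From /o/ at 7 leftward: 6 /l/ transparent; 5 /a/ → [+round]; 4 /l/ transparent; 3 /l/ transparent; 2 /e/ → [+round]; 1 /w/ transparent; word edge.
From /u/ at 13 rightward: 14 /w/ transparent; word edge.
From /u/ at 13 leftward: 12 /a/ → [+round]; 11 /e/ → [+round]; 10 /a/ → [+round]; 9 /i/ → [+round]; 8 /i/ → [+round]; 7 /o/ is itself a trigger — this domain ends here.

2 5 7 8 9 10 11 12 13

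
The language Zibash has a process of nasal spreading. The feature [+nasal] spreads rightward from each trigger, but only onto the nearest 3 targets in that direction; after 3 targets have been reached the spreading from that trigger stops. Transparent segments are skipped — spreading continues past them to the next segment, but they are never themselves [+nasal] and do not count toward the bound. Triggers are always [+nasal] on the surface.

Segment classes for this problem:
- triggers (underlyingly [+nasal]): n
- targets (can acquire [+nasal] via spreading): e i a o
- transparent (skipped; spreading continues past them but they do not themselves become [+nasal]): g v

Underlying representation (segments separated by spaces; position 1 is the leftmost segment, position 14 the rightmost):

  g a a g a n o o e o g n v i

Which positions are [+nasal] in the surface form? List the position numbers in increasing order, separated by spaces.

From /n/ at 6 rightward: 7 /o/ → [+nasal]; 8 /o/ → [+nasal]; 9 /e/ → [+nasal]; bound reached.
From /n/ at 12 rightward: 13 /v/ transparent; 14 /i/ → [+nasal]; word edge.
Targets with no active source: positions 2 3 5 10 stay [-nasal].

6 7 8 9 12 14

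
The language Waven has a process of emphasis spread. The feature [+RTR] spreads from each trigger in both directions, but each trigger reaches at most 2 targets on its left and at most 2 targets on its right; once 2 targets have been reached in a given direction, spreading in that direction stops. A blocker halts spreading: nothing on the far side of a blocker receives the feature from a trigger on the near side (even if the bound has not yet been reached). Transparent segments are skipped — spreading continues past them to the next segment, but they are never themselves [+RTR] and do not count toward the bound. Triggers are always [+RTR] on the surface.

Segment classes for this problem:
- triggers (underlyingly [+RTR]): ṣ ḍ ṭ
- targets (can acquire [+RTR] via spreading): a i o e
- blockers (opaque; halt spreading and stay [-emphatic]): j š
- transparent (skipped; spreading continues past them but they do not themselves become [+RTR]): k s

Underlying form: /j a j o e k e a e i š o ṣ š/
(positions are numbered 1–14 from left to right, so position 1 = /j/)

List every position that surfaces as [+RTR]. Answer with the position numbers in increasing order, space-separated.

From /ṣ/ at 13 rightward: 14 /š/ blocks.
From /ṣ/ at 13 leftward: 12 /o/ → [+RTR]; 11 /š/ blocks.
Targets with no active source: positions 2 4 5 7 8 9 10 stay [-emphatic].

12 13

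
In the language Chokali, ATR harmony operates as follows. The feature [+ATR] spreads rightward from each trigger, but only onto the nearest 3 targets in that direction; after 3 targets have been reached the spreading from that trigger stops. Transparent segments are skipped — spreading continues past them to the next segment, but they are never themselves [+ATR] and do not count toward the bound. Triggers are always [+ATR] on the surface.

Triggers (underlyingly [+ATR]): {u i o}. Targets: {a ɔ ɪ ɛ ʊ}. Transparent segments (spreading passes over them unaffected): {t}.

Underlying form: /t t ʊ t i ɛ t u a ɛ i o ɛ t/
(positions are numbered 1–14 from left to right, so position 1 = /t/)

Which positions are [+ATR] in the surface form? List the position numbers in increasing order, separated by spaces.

5 6 8 9 10 11 12 13

From /i/ at 5 rightward: 6 /ɛ/ → [+ATR]; 7 /t/ transparent; 8 /u/ is itself a trigger — this domain ends here.
From /u/ at 8 rightward: 9 /a/ → [+ATR]; 10 /ɛ/ → [+ATR]; 11 /i/ is itself a trigger — this domain ends here.
From /i/ at 11 rightward: 12 /o/ is itself a trigger — this domain ends here.
From /o/ at 12 rightward: 13 /ɛ/ → [+ATR]; 14 /t/ transparent; word edge.
Target with no active source: position 3 stays [-ATR].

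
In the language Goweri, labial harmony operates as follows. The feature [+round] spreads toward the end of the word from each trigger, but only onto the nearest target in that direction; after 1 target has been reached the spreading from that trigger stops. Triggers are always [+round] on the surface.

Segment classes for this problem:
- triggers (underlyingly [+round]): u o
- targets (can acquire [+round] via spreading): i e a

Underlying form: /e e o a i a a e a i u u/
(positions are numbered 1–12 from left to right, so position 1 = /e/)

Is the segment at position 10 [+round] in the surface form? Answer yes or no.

no

From /o/ at 3 rightward: 4 /a/ → [+round]; bound reached.
From /u/ at 11 rightward: 12 /u/ is itself a trigger — this domain ends here.
From /u/ at 12 rightward: word edge.
Targets with no active source: positions 1 2 5 6 7 8 9 10 stay [-round].
[+round] positions on the surface: 3 4 11 12.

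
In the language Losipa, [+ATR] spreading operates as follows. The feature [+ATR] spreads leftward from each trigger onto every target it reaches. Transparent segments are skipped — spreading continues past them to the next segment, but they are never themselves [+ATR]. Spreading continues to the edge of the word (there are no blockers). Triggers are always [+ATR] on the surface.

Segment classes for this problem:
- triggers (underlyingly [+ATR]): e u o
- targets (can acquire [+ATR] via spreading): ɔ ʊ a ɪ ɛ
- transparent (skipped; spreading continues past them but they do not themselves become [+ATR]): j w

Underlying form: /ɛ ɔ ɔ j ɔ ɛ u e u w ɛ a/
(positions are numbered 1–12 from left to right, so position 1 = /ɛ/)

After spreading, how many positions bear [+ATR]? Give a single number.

8

From /u/ at 7 leftward: 6 /ɛ/ → [+ATR]; 5 /ɔ/ → [+ATR]; 4 /j/ transparent; 3 /ɔ/ → [+ATR]; 2 /ɔ/ → [+ATR]; 1 /ɛ/ → [+ATR]; word edge.
From /e/ at 8 leftward: 7 /u/ is itself a trigger — this domain ends here.
From /u/ at 9 leftward: 8 /e/ is itself a trigger — this domain ends here.
Targets with no active source: positions 11 12 stay [-ATR].
[+ATR] positions on the surface: 1 2 3 5 6 7 8 9.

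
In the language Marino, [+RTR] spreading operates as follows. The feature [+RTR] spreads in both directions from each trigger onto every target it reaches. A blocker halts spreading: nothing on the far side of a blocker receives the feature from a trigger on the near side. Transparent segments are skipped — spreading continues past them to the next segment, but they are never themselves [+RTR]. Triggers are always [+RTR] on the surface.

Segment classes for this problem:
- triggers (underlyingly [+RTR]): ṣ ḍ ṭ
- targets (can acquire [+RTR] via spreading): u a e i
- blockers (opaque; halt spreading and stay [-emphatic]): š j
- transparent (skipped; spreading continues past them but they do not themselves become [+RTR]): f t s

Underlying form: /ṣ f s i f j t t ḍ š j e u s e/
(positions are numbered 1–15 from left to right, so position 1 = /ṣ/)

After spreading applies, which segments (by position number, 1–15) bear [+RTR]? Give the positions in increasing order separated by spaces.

From /ṣ/ at 1 rightward: 2 /f/ transparent; 3 /s/ transparent; 4 /i/ → [+RTR]; 5 /f/ transparent; 6 /j/ blocks.
From /ṣ/ at 1 leftward: word edge.
From /ḍ/ at 9 rightward: 10 /š/ blocks.
From /ḍ/ at 9 leftward: 8 /t/ transparent; 7 /t/ transparent; 6 /j/ blocks.
Targets with no active source: positions 12 13 15 stay [-emphatic].

1 4 9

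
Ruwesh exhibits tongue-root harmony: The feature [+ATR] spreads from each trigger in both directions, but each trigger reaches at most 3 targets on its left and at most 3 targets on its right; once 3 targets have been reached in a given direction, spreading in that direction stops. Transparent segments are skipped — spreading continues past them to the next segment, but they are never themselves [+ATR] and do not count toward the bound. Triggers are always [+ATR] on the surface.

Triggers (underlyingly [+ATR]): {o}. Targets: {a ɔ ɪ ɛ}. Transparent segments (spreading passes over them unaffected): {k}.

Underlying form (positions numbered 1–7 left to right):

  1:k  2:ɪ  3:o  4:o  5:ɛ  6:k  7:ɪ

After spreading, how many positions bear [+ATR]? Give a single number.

5

From /o/ at 3 rightward: 4 /o/ is itself a trigger — this domain ends here.
From /o/ at 3 leftward: 2 /ɪ/ → [+ATR]; 1 /k/ transparent; word edge.
From /o/ at 4 rightward: 5 /ɛ/ → [+ATR]; 6 /k/ transparent; 7 /ɪ/ → [+ATR]; word edge.
From /o/ at 4 leftward: 3 /o/ is itself a trigger — this domain ends here.
[+ATR] positions on the surface: 2 3 4 5 7.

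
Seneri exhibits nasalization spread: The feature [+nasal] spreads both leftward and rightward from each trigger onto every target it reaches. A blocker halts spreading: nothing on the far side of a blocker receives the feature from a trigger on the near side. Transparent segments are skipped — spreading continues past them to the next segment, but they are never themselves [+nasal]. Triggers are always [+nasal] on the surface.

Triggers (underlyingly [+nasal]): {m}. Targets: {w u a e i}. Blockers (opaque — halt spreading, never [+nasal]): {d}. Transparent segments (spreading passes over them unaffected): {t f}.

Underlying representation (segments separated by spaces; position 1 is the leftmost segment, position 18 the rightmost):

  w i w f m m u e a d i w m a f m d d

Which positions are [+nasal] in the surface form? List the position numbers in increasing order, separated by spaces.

1 2 3 5 6 7 8 9 11 12 13 14 16

From /m/ at 5 rightward: 6 /m/ is itself a trigger — this domain ends here.
From /m/ at 5 leftward: 4 /f/ transparent; 3 /w/ → [+nasal]; 2 /i/ → [+nasal]; 1 /w/ → [+nasal]; word edge.
From /m/ at 6 rightward: 7 /u/ → [+nasal]; 8 /e/ → [+nasal]; 9 /a/ → [+nasal]; 10 /d/ blocks.
From /m/ at 6 leftward: 5 /m/ is itself a trigger — this domain ends here.
From /m/ at 13 rightward: 14 /a/ → [+nasal]; 15 /f/ transparent; 16 /m/ is itself a trigger — this domain ends here.
From /m/ at 13 leftward: 12 /w/ → [+nasal]; 11 /i/ → [+nasal]; 10 /d/ blocks.
From /m/ at 16 rightward: 17 /d/ blocks.
From /m/ at 16 leftward: 15 /f/ transparent; 14 /a/ → [+nasal]; 13 /m/ is itself a trigger — this domain ends here.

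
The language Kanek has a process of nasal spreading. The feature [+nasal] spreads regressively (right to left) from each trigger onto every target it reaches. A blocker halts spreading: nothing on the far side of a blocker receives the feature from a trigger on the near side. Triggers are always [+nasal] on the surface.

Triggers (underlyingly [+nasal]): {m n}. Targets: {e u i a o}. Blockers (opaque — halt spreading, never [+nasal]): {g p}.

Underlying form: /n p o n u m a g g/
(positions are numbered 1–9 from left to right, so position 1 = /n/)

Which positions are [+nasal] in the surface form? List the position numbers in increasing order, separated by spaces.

1 3 4 5 6

From /n/ at 1 leftward: word edge.
From /n/ at 4 leftward: 3 /o/ → [+nasal]; 2 /p/ blocks.
From /m/ at 6 leftward: 5 /u/ → [+nasal]; 4 /n/ is itself a trigger — this domain ends here.
Target with no active source: position 7 stays [-nasal].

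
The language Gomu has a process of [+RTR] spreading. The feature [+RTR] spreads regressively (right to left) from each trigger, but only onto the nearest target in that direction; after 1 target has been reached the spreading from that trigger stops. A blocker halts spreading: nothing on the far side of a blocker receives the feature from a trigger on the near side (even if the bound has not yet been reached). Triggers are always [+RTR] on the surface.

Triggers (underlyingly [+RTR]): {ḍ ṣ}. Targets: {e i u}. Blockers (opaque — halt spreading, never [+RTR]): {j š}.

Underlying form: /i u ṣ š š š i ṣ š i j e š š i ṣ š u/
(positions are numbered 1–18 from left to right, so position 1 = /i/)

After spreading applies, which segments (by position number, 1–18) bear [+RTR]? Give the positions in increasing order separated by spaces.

2 3 7 8 15 16

From /ṣ/ at 3 leftward: 2 /u/ → [+RTR]; bound reached.
From /ṣ/ at 8 leftward: 7 /i/ → [+RTR]; bound reached.
From /ṣ/ at 16 leftward: 15 /i/ → [+RTR]; bound reached.
Targets with no active source: positions 1 10 12 18 stay [-emphatic].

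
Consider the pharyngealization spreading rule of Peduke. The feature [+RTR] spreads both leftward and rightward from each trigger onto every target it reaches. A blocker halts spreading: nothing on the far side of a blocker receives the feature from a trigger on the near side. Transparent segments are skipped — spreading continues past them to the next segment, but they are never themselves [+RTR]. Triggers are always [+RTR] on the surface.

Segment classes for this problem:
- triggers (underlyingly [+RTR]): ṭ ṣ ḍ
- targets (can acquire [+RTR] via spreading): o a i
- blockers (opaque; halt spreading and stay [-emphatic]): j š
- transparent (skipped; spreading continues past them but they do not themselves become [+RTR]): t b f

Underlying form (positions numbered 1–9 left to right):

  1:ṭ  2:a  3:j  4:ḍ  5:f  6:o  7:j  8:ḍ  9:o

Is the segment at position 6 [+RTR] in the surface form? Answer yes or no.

From /ṭ/ at 1 rightward: 2 /a/ → [+RTR]; 3 /j/ blocks.
From /ṭ/ at 1 leftward: word edge.
From /ḍ/ at 4 rightward: 5 /f/ transparent; 6 /o/ → [+RTR]; 7 /j/ blocks.
From /ḍ/ at 4 leftward: 3 /j/ blocks.
From /ḍ/ at 8 rightward: 9 /o/ → [+RTR]; word edge.
From /ḍ/ at 8 leftward: 7 /j/ blocks.
[+RTR] positions on the surface: 1 2 4 6 8 9.

yes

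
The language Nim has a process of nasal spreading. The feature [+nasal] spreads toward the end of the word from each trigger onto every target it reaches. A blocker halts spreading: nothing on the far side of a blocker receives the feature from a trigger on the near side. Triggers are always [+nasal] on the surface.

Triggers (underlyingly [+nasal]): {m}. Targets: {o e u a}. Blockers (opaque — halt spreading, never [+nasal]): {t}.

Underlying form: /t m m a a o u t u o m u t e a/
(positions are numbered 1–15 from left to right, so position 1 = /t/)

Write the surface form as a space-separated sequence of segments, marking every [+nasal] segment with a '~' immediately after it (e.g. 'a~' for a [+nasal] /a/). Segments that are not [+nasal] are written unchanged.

t m~ m~ a~ a~ o~ u~ t u o m~ u~ t e a

From /m/ at 2 rightward: 3 /m/ is itself a trigger — this domain ends here.
From /m/ at 3 rightward: 4 /a/ → [+nasal]; 5 /a/ → [+nasal]; 6 /o/ → [+nasal]; 7 /u/ → [+nasal]; 8 /t/ blocks.
From /m/ at 11 rightward: 12 /u/ → [+nasal]; 13 /t/ blocks.
Targets with no active source: positions 9 10 14 15 stay [-nasal].
[+nasal] positions on the surface: 2 3 4 5 6 7 11 12.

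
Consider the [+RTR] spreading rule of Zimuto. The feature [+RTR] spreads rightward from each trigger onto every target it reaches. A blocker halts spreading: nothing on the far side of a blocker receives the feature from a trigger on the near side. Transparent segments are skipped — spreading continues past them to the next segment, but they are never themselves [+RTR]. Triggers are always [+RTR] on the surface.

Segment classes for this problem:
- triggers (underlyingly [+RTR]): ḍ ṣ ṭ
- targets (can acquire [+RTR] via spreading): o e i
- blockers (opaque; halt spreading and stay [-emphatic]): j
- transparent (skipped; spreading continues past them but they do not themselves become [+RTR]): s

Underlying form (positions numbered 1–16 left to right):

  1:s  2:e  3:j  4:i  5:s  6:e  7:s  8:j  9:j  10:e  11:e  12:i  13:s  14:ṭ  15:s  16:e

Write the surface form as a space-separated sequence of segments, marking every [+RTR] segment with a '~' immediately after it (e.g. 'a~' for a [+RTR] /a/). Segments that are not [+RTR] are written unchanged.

From /ṭ/ at 14 rightward: 15 /s/ transparent; 16 /e/ → [+RTR]; word edge.
Targets with no active source: positions 2 4 6 10 11 12 stay [-emphatic].
[+RTR] positions on the surface: 14 16.

s e j i s e s j j e e i s ṭ~ s e~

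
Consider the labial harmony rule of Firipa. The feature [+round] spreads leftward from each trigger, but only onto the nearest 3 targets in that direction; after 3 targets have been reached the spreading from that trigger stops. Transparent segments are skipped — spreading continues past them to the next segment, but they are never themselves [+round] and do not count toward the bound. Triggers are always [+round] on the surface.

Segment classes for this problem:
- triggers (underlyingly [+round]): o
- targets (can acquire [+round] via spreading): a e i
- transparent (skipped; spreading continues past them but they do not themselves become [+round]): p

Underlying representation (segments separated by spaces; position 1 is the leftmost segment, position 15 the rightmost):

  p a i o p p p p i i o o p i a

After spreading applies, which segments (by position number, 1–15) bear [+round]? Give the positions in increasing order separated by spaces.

From /o/ at 4 leftward: 3 /i/ → [+round]; 2 /a/ → [+round]; 1 /p/ transparent; word edge.
From /o/ at 11 leftward: 10 /i/ → [+round]; 9 /i/ → [+round]; 8 /p/ transparent; 7 /p/ transparent; 6 /p/ transparent; 5 /p/ transparent; 4 /o/ is itself a trigger — this domain ends here.
From /o/ at 12 leftward: 11 /o/ is itself a trigger — this domain ends here.
Targets with no active source: positions 14 15 stay [-round].

2 3 4 9 10 11 12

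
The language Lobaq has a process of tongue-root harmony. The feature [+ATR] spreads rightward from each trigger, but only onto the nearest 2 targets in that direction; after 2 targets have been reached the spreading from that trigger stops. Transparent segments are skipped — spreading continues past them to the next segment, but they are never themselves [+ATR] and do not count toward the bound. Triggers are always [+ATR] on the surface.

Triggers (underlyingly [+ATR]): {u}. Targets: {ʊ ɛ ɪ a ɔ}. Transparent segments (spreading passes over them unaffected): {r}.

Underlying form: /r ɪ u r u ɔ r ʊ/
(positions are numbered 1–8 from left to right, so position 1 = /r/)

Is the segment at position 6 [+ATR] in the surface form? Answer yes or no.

From /u/ at 3 rightward: 4 /r/ transparent; 5 /u/ is itself a trigger — this domain ends here.
From /u/ at 5 rightward: 6 /ɔ/ → [+ATR]; 7 /r/ transparent; 8 /ʊ/ → [+ATR]; bound reached.
Target with no active source: position 2 stays [-ATR].
[+ATR] positions on the surface: 3 5 6 8.

yes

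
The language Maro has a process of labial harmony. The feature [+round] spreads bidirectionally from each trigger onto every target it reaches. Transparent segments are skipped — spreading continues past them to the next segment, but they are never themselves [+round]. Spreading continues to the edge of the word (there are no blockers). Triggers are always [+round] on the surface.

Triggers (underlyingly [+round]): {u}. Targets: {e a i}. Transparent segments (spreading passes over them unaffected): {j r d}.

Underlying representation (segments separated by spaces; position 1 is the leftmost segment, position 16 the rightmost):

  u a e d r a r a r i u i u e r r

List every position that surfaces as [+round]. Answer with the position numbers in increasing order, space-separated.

1 2 3 6 8 10 11 12 13 14

From /u/ at 1 rightward: 2 /a/ → [+round]; 3 /e/ → [+round]; 4 /d/ transparent; 5 /r/ transparent; 6 /a/ → [+round]; 7 /r/ transparent; 8 /a/ → [+round]; 9 /r/ transparent; 10 /i/ → [+round]; 11 /u/ is itself a trigger — this domain ends here.
From /u/ at 1 leftward: word edge.
From /u/ at 11 rightward: 12 /i/ → [+round]; 13 /u/ is itself a trigger — this domain ends here.
From /u/ at 11 leftward: 10 /i/ → [+round]; 9 /r/ transparent; 8 /a/ → [+round]; 7 /r/ transparent; 6 /a/ → [+round]; 5 /r/ transparent; 4 /d/ transparent; 3 /e/ → [+round]; 2 /a/ → [+round]; 1 /u/ is itself a trigger — this domain ends here.
From /u/ at 13 rightward: 14 /e/ → [+round]; 15 /r/ transparent; 16 /r/ transparent; word edge.
From /u/ at 13 leftward: 12 /i/ → [+round]; 11 /u/ is itself a trigger — this domain ends here.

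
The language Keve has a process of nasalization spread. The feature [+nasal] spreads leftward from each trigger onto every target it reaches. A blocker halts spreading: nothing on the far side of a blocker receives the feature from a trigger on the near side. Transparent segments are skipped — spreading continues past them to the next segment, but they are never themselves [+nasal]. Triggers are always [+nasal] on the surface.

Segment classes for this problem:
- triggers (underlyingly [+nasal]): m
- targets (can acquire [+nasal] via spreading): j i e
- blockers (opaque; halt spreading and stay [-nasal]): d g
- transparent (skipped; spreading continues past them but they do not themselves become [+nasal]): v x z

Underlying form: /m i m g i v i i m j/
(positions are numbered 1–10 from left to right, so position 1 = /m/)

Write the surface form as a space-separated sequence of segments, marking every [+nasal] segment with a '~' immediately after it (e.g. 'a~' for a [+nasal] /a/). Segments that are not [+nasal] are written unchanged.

m~ i~ m~ g i~ v i~ i~ m~ j

From /m/ at 1 leftward: word edge.
From /m/ at 3 leftward: 2 /i/ → [+nasal]; 1 /m/ is itself a trigger — this domain ends here.
From /m/ at 9 leftward: 8 /i/ → [+nasal]; 7 /i/ → [+nasal]; 6 /v/ transparent; 5 /i/ → [+nasal]; 4 /g/ blocks.
Target with no active source: position 10 stays [-nasal].
[+nasal] positions on the surface: 1 2 3 5 7 8 9.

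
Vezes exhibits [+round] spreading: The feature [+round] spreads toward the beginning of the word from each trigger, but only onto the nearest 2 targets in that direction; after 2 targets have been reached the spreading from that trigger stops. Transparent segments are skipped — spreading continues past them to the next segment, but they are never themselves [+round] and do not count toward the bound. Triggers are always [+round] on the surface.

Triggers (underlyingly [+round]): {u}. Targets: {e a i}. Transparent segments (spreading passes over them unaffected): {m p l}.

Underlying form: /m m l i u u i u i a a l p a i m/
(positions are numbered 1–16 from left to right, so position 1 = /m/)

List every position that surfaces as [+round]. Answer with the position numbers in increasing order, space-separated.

From /u/ at 5 leftward: 4 /i/ → [+round]; 3 /l/ transparent; 2 /m/ transparent; 1 /m/ transparent; word edge.
From /u/ at 6 leftward: 5 /u/ is itself a trigger — this domain ends here.
From /u/ at 8 leftward: 7 /i/ → [+round]; 6 /u/ is itself a trigger — this domain ends here.
Targets with no active source: positions 9 10 11 14 15 stay [-round].

4 5 6 7 8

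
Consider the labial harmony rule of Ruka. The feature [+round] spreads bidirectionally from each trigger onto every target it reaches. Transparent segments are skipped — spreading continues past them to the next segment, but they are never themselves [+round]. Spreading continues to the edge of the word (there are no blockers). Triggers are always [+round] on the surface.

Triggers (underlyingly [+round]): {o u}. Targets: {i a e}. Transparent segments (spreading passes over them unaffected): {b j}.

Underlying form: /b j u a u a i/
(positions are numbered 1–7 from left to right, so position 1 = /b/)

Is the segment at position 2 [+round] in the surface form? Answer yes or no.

From /u/ at 3 rightward: 4 /a/ → [+round]; 5 /u/ is itself a trigger — this domain ends here.
From /u/ at 3 leftward: 2 /j/ transparent; 1 /b/ transparent; word edge.
From /u/ at 5 rightward: 6 /a/ → [+round]; 7 /i/ → [+round]; word edge.
From /u/ at 5 leftward: 4 /a/ → [+round]; 3 /u/ is itself a trigger — this domain ends here.
[+round] positions on the surface: 3 4 5 6 7.

no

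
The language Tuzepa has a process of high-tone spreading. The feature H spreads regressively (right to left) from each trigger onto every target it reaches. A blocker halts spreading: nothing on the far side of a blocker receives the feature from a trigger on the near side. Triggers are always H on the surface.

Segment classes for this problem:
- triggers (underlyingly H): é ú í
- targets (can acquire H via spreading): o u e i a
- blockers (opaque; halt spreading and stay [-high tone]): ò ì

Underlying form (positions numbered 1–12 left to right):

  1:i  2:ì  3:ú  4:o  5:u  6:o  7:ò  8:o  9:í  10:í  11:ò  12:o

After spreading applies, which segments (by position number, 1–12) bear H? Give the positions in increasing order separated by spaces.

3 8 9 10

From /ú/ at 3 leftward: 2 /ì/ blocks.
From /í/ at 9 leftward: 8 /o/ → H; 7 /ò/ blocks.
From /í/ at 10 leftward: 9 /í/ is itself a trigger — this domain ends here.
Targets with no active source: positions 1 4 5 6 12 stay [-high tone].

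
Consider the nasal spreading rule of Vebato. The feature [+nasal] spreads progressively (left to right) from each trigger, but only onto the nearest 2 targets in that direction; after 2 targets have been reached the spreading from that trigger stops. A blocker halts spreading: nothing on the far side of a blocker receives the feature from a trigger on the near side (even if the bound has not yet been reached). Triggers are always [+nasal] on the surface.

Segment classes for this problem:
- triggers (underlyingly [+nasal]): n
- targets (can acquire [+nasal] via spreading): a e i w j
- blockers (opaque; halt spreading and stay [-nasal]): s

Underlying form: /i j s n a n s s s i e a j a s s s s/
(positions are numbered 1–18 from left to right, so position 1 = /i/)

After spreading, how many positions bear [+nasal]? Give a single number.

From /n/ at 4 rightward: 5 /a/ → [+nasal]; 6 /n/ is itself a trigger — this domain ends here.
From /n/ at 6 rightward: 7 /s/ blocks.
Targets with no active source: positions 1 2 10 11 12 13 14 stay [-nasal].
[+nasal] positions on the surface: 4 5 6.

3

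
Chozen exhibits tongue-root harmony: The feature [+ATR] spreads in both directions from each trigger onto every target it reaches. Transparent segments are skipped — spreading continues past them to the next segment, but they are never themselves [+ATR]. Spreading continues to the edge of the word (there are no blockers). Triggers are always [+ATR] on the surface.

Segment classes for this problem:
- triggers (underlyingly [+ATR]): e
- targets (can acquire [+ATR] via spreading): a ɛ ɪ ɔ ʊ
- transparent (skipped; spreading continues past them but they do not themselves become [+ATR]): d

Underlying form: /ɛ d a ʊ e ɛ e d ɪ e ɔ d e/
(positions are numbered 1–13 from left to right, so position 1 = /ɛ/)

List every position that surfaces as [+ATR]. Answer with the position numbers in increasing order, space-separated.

1 3 4 5 6 7 9 10 11 13

From /e/ at 5 rightward: 6 /ɛ/ → [+ATR]; 7 /e/ is itself a trigger — this domain ends here.
From /e/ at 5 leftward: 4 /ʊ/ → [+ATR]; 3 /a/ → [+ATR]; 2 /d/ transparent; 1 /ɛ/ → [+ATR]; word edge.
From /e/ at 7 rightward: 8 /d/ transparent; 9 /ɪ/ → [+ATR]; 10 /e/ is itself a trigger — this domain ends here.
From /e/ at 7 leftward: 6 /ɛ/ → [+ATR]; 5 /e/ is itself a trigger — this domain ends here.
From /e/ at 10 rightward: 11 /ɔ/ → [+ATR]; 12 /d/ transparent; 13 /e/ is itself a trigger — this domain ends here.
From /e/ at 10 leftward: 9 /ɪ/ → [+ATR]; 8 /d/ transparent; 7 /e/ is itself a trigger — this domain ends here.
From /e/ at 13 rightward: word edge.
From /e/ at 13 leftward: 12 /d/ transparent; 11 /ɔ/ → [+ATR]; 10 /e/ is itself a trigger — this domain ends here.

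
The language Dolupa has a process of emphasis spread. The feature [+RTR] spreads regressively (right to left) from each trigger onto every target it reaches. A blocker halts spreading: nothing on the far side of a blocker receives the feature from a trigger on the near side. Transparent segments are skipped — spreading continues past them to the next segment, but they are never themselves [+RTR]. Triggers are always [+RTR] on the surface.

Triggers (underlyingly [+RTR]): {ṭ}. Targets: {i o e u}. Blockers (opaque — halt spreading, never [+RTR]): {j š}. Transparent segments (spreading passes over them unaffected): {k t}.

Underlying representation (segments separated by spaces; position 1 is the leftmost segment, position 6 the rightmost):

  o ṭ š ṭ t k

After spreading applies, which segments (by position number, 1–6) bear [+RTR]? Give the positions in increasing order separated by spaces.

From /ṭ/ at 2 leftward: 1 /o/ → [+RTR]; word edge.
From /ṭ/ at 4 leftward: 3 /š/ blocks.

1 2 4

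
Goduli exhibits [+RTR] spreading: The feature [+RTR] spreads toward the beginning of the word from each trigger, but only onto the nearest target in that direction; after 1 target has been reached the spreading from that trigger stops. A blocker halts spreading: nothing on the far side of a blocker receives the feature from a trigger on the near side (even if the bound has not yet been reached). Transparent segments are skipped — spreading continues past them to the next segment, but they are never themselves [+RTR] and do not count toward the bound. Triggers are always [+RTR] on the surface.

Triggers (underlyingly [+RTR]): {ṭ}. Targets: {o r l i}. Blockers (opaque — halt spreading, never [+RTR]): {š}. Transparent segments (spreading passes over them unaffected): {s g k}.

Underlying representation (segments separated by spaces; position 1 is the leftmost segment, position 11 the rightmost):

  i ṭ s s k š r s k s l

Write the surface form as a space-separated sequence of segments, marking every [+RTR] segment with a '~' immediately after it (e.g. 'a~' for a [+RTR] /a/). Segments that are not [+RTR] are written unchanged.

i~ ṭ~ s s k š r s k s l

From /ṭ/ at 2 leftward: 1 /i/ → [+RTR]; bound reached.
Targets with no active source: positions 7 11 stay [-emphatic].
[+RTR] positions on the surface: 1 2.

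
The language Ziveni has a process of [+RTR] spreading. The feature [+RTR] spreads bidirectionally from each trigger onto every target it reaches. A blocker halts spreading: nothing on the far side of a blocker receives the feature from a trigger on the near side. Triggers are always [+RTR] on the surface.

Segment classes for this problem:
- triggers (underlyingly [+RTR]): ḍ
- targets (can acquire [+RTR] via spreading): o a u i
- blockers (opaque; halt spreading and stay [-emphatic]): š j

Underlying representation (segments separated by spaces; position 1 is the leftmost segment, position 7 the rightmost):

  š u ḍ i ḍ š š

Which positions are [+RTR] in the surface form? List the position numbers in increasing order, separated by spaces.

From /ḍ/ at 3 rightward: 4 /i/ → [+RTR]; 5 /ḍ/ is itself a trigger — this domain ends here.
From /ḍ/ at 3 leftward: 2 /u/ → [+RTR]; 1 /š/ blocks.
From /ḍ/ at 5 rightward: 6 /š/ blocks.
From /ḍ/ at 5 leftward: 4 /i/ → [+RTR]; 3 /ḍ/ is itself a trigger — this domain ends here.

2 3 4 5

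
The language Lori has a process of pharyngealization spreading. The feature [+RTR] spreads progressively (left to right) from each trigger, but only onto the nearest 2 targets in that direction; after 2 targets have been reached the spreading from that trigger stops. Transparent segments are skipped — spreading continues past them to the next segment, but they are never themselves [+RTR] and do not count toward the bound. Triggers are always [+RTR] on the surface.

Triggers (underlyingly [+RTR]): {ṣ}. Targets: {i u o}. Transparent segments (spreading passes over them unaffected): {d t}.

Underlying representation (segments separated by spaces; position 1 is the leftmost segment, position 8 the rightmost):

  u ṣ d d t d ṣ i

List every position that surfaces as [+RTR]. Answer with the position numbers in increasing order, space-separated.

From /ṣ/ at 2 rightward: 3 /d/ transparent; 4 /d/ transparent; 5 /t/ transparent; 6 /d/ transparent; 7 /ṣ/ is itself a trigger — this domain ends here.
From /ṣ/ at 7 rightward: 8 /i/ → [+RTR]; word edge.
Target with no active source: position 1 stays [-emphatic].

2 7 8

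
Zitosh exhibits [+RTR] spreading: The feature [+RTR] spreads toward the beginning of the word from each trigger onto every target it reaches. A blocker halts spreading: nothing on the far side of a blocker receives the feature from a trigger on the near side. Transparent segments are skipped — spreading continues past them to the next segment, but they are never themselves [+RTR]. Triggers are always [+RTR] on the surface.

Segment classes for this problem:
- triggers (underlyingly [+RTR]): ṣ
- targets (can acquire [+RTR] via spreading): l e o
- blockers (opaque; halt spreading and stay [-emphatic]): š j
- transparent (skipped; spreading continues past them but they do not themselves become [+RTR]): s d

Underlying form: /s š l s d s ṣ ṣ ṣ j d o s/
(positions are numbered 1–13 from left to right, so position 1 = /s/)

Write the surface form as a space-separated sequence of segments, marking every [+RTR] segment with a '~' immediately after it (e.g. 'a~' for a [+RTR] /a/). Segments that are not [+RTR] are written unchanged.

s š l~ s d s ṣ~ ṣ~ ṣ~ j d o s

From /ṣ/ at 7 leftward: 6 /s/ transparent; 5 /d/ transparent; 4 /s/ transparent; 3 /l/ → [+RTR]; 2 /š/ blocks.
From /ṣ/ at 8 leftward: 7 /ṣ/ is itself a trigger — this domain ends here.
From /ṣ/ at 9 leftward: 8 /ṣ/ is itself a trigger — this domain ends here.
Target with no active source: position 12 stays [-emphatic].
[+RTR] positions on the surface: 3 7 8 9.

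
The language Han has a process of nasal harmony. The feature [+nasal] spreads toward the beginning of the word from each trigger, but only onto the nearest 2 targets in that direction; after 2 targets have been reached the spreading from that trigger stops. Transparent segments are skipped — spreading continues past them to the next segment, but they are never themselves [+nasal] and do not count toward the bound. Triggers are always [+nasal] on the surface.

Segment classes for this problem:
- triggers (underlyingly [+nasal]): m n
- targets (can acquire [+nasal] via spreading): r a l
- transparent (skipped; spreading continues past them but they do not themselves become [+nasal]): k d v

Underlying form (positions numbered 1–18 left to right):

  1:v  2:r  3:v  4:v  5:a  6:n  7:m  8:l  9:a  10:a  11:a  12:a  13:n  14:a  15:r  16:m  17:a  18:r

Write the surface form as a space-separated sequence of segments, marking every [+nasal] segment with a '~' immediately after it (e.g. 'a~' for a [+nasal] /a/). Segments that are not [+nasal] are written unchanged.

v r~ v v a~ n~ m~ l a a a~ a~ n~ a~ r~ m~ a r

From /n/ at 6 leftward: 5 /a/ → [+nasal]; 4 /v/ transparent; 3 /v/ transparent; 2 /r/ → [+nasal]; bound reached.
From /m/ at 7 leftward: 6 /n/ is itself a trigger — this domain ends here.
From /n/ at 13 leftward: 12 /a/ → [+nasal]; 11 /a/ → [+nasal]; bound reached.
From /m/ at 16 leftward: 15 /r/ → [+nasal]; 14 /a/ → [+nasal]; bound reached.
Targets with no active source: positions 8 9 10 17 18 stay [-nasal].
[+nasal] positions on the surface: 2 5 6 7 11 12 13 14 15 16.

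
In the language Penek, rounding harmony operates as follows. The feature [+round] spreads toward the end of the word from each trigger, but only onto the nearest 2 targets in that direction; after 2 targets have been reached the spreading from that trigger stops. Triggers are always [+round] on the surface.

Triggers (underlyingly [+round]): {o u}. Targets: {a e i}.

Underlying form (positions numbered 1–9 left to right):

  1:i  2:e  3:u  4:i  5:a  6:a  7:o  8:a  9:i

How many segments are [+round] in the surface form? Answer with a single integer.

From /u/ at 3 rightward: 4 /i/ → [+round]; 5 /a/ → [+round]; bound reached.
From /o/ at 7 rightward: 8 /a/ → [+round]; 9 /i/ → [+round]; bound reached.
Targets with no active source: positions 1 2 6 stay [-round].
[+round] positions on the surface: 3 4 5 7 8 9.

6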